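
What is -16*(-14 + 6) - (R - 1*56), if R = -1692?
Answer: 1876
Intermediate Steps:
-16*(-14 + 6) - (R - 1*56) = -16*(-14 + 6) - (-1692 - 1*56) = -16*(-8) - (-1692 - 56) = 128 - 1*(-1748) = 128 + 1748 = 1876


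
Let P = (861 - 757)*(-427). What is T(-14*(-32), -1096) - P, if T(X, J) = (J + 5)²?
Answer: 1234689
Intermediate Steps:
T(X, J) = (5 + J)²
P = -44408 (P = 104*(-427) = -44408)
T(-14*(-32), -1096) - P = (5 - 1096)² - 1*(-44408) = (-1091)² + 44408 = 1190281 + 44408 = 1234689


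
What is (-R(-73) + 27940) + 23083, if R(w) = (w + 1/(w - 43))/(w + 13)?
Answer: 118370537/2320 ≈ 51022.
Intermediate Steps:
R(w) = (w + 1/(-43 + w))/(13 + w)
(-R(-73) + 27940) + 23083 = (-(-1 - 1*(-73)² + 43*(-73))/(559 - 1*(-73)² + 30*(-73)) + 27940) + 23083 = (-(-1 - 1*5329 - 3139)/(559 - 1*5329 - 2190) + 27940) + 23083 = (-(-1 - 5329 - 3139)/(559 - 5329 - 2190) + 27940) + 23083 = (-(-8469)/(-6960) + 27940) + 23083 = (-(-1)*(-8469)/6960 + 27940) + 23083 = (-1*2823/2320 + 27940) + 23083 = (-2823/2320 + 27940) + 23083 = 64817977/2320 + 23083 = 118370537/2320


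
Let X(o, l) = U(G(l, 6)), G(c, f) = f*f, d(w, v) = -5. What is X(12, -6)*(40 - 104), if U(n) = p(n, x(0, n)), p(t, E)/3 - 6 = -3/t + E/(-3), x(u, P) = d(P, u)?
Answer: -1456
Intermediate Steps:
G(c, f) = f²
x(u, P) = -5
p(t, E) = 18 - E - 9/t (p(t, E) = 18 + 3*(-3/t + E/(-3)) = 18 + 3*(-3/t + E*(-⅓)) = 18 + 3*(-3/t - E/3) = 18 + (-E - 9/t) = 18 - E - 9/t)
U(n) = 23 - 9/n (U(n) = 18 - 1*(-5) - 9/n = 18 + 5 - 9/n = 23 - 9/n)
X(o, l) = 91/4 (X(o, l) = 23 - 9/(6²) = 23 - 9/36 = 23 - 9*1/36 = 23 - ¼ = 91/4)
X(12, -6)*(40 - 104) = 91*(40 - 104)/4 = (91/4)*(-64) = -1456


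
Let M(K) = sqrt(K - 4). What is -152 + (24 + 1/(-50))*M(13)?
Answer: -4003/50 ≈ -80.060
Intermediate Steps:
M(K) = sqrt(-4 + K)
-152 + (24 + 1/(-50))*M(13) = -152 + (24 + 1/(-50))*sqrt(-4 + 13) = -152 + (24 - 1/50)*sqrt(9) = -152 + (1199/50)*3 = -152 + 3597/50 = -4003/50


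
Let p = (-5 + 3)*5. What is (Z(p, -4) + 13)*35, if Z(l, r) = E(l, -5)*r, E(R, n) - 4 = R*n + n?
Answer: -6405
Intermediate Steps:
E(R, n) = 4 + n + R*n (E(R, n) = 4 + (R*n + n) = 4 + (n + R*n) = 4 + n + R*n)
p = -10 (p = -2*5 = -10)
Z(l, r) = r*(-1 - 5*l) (Z(l, r) = (4 - 5 + l*(-5))*r = (4 - 5 - 5*l)*r = (-1 - 5*l)*r = r*(-1 - 5*l))
(Z(p, -4) + 13)*35 = (-4*(-1 - 5*(-10)) + 13)*35 = (-4*(-1 + 50) + 13)*35 = (-4*49 + 13)*35 = (-196 + 13)*35 = -183*35 = -6405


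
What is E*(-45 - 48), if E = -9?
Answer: 837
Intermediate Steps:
E*(-45 - 48) = -9*(-45 - 48) = -9*(-93) = 837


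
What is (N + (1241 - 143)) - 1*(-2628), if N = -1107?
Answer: 2619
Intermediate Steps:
(N + (1241 - 143)) - 1*(-2628) = (-1107 + (1241 - 143)) - 1*(-2628) = (-1107 + 1098) + 2628 = -9 + 2628 = 2619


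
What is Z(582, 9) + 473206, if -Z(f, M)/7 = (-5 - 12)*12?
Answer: 474634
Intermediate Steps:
Z(f, M) = 1428 (Z(f, M) = -7*(-5 - 12)*12 = -(-119)*12 = -7*(-204) = 1428)
Z(582, 9) + 473206 = 1428 + 473206 = 474634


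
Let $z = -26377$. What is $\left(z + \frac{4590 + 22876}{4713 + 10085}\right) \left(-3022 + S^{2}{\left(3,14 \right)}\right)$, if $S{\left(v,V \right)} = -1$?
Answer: $\frac{589547213490}{7399} \approx 7.9679 \cdot 10^{7}$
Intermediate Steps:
$\left(z + \frac{4590 + 22876}{4713 + 10085}\right) \left(-3022 + S^{2}{\left(3,14 \right)}\right) = \left(-26377 + \frac{4590 + 22876}{4713 + 10085}\right) \left(-3022 + \left(-1\right)^{2}\right) = \left(-26377 + \frac{27466}{14798}\right) \left(-3022 + 1\right) = \left(-26377 + 27466 \cdot \frac{1}{14798}\right) \left(-3021\right) = \left(-26377 + \frac{13733}{7399}\right) \left(-3021\right) = \left(- \frac{195149690}{7399}\right) \left(-3021\right) = \frac{589547213490}{7399}$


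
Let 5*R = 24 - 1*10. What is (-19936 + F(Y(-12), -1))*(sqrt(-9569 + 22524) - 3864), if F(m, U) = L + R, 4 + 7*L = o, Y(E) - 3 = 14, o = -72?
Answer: 385319184/5 - 698042*sqrt(12955)/35 ≈ 7.4794e+7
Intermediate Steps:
Y(E) = 17 (Y(E) = 3 + 14 = 17)
L = -76/7 (L = -4/7 + (1/7)*(-72) = -4/7 - 72/7 = -76/7 ≈ -10.857)
R = 14/5 (R = (24 - 1*10)/5 = (24 - 10)/5 = (1/5)*14 = 14/5 ≈ 2.8000)
F(m, U) = -282/35 (F(m, U) = -76/7 + 14/5 = -282/35)
(-19936 + F(Y(-12), -1))*(sqrt(-9569 + 22524) - 3864) = (-19936 - 282/35)*(sqrt(-9569 + 22524) - 3864) = -698042*(sqrt(12955) - 3864)/35 = -698042*(-3864 + sqrt(12955))/35 = 385319184/5 - 698042*sqrt(12955)/35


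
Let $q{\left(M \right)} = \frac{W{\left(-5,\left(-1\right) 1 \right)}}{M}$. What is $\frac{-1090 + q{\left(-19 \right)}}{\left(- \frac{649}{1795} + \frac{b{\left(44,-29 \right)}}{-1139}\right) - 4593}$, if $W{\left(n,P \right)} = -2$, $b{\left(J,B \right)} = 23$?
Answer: $\frac{42337609540}{178432647259} \approx 0.23728$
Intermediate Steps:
$q{\left(M \right)} = - \frac{2}{M}$
$\frac{-1090 + q{\left(-19 \right)}}{\left(- \frac{649}{1795} + \frac{b{\left(44,-29 \right)}}{-1139}\right) - 4593} = \frac{-1090 - \frac{2}{-19}}{\left(- \frac{649}{1795} + \frac{23}{-1139}\right) - 4593} = \frac{-1090 - - \frac{2}{19}}{\left(\left(-649\right) \frac{1}{1795} + 23 \left(- \frac{1}{1139}\right)\right) - 4593} = \frac{-1090 + \frac{2}{19}}{\left(- \frac{649}{1795} - \frac{23}{1139}\right) - 4593} = - \frac{20708}{19 \left(- \frac{780496}{2044505} - 4593\right)} = - \frac{20708}{19 \left(- \frac{9391191961}{2044505}\right)} = \left(- \frac{20708}{19}\right) \left(- \frac{2044505}{9391191961}\right) = \frac{42337609540}{178432647259}$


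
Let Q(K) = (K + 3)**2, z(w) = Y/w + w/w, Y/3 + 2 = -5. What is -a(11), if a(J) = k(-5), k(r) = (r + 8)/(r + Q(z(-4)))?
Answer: -48/1289 ≈ -0.037238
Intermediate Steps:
Y = -21 (Y = -6 + 3*(-5) = -6 - 15 = -21)
z(w) = 1 - 21/w (z(w) = -21/w + w/w = -21/w + 1 = 1 - 21/w)
Q(K) = (3 + K)**2
k(r) = (8 + r)/(1369/16 + r) (k(r) = (r + 8)/(r + (3 + (-21 - 4)/(-4))**2) = (8 + r)/(r + (3 - 1/4*(-25))**2) = (8 + r)/(r + (3 + 25/4)**2) = (8 + r)/(r + (37/4)**2) = (8 + r)/(r + 1369/16) = (8 + r)/(1369/16 + r))
a(J) = 48/1289 (a(J) = 16*(8 - 5)/(1369 + 16*(-5)) = 16*3/(1369 - 80) = 16*3/1289 = 16*(1/1289)*3 = 48/1289)
-a(11) = -1*48/1289 = -48/1289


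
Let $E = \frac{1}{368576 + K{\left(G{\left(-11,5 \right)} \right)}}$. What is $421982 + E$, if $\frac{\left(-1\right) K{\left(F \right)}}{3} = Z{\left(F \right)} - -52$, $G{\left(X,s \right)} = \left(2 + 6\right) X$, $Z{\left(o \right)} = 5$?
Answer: $\frac{155460278711}{368405} \approx 4.2198 \cdot 10^{5}$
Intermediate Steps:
$G{\left(X,s \right)} = 8 X$
$K{\left(F \right)} = -171$ ($K{\left(F \right)} = - 3 \left(5 - -52\right) = - 3 \left(5 + 52\right) = \left(-3\right) 57 = -171$)
$E = \frac{1}{368405}$ ($E = \frac{1}{368576 - 171} = \frac{1}{368405} \approx 2.7144 \cdot 10^{-6}$)
$421982 + E = 421982 + \frac{1}{368405} = \frac{155460278711}{368405}$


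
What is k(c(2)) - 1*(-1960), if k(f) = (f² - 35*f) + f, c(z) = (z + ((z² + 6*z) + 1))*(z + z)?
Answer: 5152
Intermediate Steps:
c(z) = 2*z*(1 + z² + 7*z) (c(z) = (z + (1 + z² + 6*z))*(2*z) = (1 + z² + 7*z)*(2*z) = 2*z*(1 + z² + 7*z))
k(f) = f² - 34*f
k(c(2)) - 1*(-1960) = (2*2*(1 + 2² + 7*2))*(-34 + 2*2*(1 + 2² + 7*2)) - 1*(-1960) = (2*2*(1 + 4 + 14))*(-34 + 2*2*(1 + 4 + 14)) + 1960 = (2*2*19)*(-34 + 2*2*19) + 1960 = 76*(-34 + 76) + 1960 = 76*42 + 1960 = 3192 + 1960 = 5152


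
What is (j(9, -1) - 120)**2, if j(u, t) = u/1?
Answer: 12321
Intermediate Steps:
j(u, t) = u (j(u, t) = u*1 = u)
(j(9, -1) - 120)**2 = (9 - 120)**2 = (-111)**2 = 12321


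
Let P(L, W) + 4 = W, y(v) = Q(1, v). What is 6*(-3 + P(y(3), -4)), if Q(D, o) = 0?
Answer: -66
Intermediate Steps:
y(v) = 0
P(L, W) = -4 + W
6*(-3 + P(y(3), -4)) = 6*(-3 + (-4 - 4)) = 6*(-3 - 8) = 6*(-11) = -66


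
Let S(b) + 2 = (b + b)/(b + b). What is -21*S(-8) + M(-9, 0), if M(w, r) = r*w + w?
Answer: 12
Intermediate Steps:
M(w, r) = w + r*w
S(b) = -1 (S(b) = -2 + (b + b)/(b + b) = -2 + (2*b)/((2*b)) = -2 + (2*b)*(1/(2*b)) = -2 + 1 = -1)
-21*S(-8) + M(-9, 0) = -21*(-1) - 9*(1 + 0) = 21 - 9*1 = 21 - 9 = 12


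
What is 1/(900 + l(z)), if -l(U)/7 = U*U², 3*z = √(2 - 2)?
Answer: 1/900 ≈ 0.0011111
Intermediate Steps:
z = 0 (z = √(2 - 2)/3 = √0/3 = (⅓)*0 = 0)
l(U) = -7*U³ (l(U) = -7*U*U² = -7*U³)
1/(900 + l(z)) = 1/(900 - 7*0³) = 1/(900 - 7*0) = 1/(900 + 0) = 1/900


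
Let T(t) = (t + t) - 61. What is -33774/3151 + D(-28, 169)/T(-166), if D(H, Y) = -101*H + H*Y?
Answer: -7273678/1238343 ≈ -5.8737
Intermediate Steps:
T(t) = -61 + 2*t (T(t) = 2*t - 61 = -61 + 2*t)
-33774/3151 + D(-28, 169)/T(-166) = -33774/3151 + (-28*(-101 + 169))/(-61 + 2*(-166)) = -33774*1/3151 + (-28*68)/(-61 - 332) = -33774/3151 - 1904/(-393) = -33774/3151 - 1904*(-1/393) = -33774/3151 + 1904/393 = -7273678/1238343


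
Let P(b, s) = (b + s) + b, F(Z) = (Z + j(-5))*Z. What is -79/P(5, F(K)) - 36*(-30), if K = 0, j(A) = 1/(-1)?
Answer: 10721/10 ≈ 1072.1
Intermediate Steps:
j(A) = -1
F(Z) = Z*(-1 + Z) (F(Z) = (Z - 1)*Z = (-1 + Z)*Z = Z*(-1 + Z))
P(b, s) = s + 2*b
-79/P(5, F(K)) - 36*(-30) = -79/(0*(-1 + 0) + 2*5) - 36*(-30) = -79/(0*(-1) + 10) + 1080 = -79/(0 + 10) + 1080 = -79/10 + 1080 = 10721/10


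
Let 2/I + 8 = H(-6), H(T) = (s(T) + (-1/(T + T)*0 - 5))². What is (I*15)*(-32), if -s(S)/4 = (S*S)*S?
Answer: -960/737873 ≈ -0.0013010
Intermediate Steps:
s(S) = -4*S³ (s(S) = -4*S*S*S = -4*S²*S = -4*S³)
H(T) = (-5 - 4*T³)² (H(T) = (-4*T³ + (-1/(T + T)*0 - 5))² = (-4*T³ + (-1/(2*T)*0 - 5))² = (-4*T³ + (0 - 5))² = (-4*T³ - 5)² = (-5 - 4*T³)²)
I = 2/737873 (I = 2/(-8 + (5 + 4*(-6)³)²) = 2/(-8 + (5 + 4*(-216))²) = 2/(-8 + (5 - 864)²) = 2/(-8 + (-859)²) = 2/(-8 + 737881) = 2/737873 ≈ 2.7105e-6)
(I*15)*(-32) = ((2/737873)*15)*(-32) = (30/737873)*(-32) = -960/737873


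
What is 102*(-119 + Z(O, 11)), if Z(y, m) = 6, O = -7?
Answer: -11526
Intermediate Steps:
102*(-119 + Z(O, 11)) = 102*(-119 + 6) = 102*(-113) = -11526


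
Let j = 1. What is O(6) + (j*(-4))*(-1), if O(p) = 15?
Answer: 19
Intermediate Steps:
O(6) + (j*(-4))*(-1) = 15 + (1*(-4))*(-1) = 15 - 4*(-1) = 15 + 4 = 19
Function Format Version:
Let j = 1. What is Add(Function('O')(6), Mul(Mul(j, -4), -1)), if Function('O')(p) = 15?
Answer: 19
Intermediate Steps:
Add(Function('O')(6), Mul(Mul(j, -4), -1)) = Add(15, Mul(Mul(1, -4), -1)) = Add(15, Mul(-4, -1)) = Add(15, 4) = 19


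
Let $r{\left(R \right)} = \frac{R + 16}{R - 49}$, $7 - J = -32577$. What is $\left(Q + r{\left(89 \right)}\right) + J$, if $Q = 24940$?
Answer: $\frac{460213}{8} \approx 57527.0$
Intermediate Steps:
$J = 32584$ ($J = 7 - -32577 = 7 + 32577 = 32584$)
$r{\left(R \right)} = \frac{16 + R}{-49 + R}$
$\left(Q + r{\left(89 \right)}\right) + J = \left(24940 + \frac{16 + 89}{-49 + 89}\right) + 32584 = \left(24940 + \frac{1}{40} \cdot 105\right) + 32584 = \left(24940 + \frac{21}{8}\right) + 32584 = \frac{199541}{8} + 32584 = \frac{460213}{8}$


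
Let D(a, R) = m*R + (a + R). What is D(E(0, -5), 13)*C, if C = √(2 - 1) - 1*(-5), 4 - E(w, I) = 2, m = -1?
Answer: 12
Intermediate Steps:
E(w, I) = 2 (E(w, I) = 4 - 1*2 = 4 - 2 = 2)
D(a, R) = a (D(a, R) = -R + (a + R) = -R + (R + a) = a)
C = 6 (C = √1 + 5 = 1 + 5 = 6)
D(E(0, -5), 13)*C = 2*6 = 12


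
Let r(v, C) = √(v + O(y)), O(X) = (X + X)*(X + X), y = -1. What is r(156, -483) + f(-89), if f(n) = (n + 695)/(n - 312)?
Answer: -606/401 + 4*√10 ≈ 11.138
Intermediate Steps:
O(X) = 4*X² (O(X) = (2*X)*(2*X) = 4*X²)
f(n) = (695 + n)/(-312 + n)
r(v, C) = √(4 + v) (r(v, C) = √(v + 4*(-1)²) = √(v + 4*1) = √(v + 4) = √(4 + v))
r(156, -483) + f(-89) = √(4 + 156) + (695 - 89)/(-312 - 89) = √160 + 606/(-401) = 4*√10 - 1/401*606 = 4*√10 - 606/401 = -606/401 + 4*√10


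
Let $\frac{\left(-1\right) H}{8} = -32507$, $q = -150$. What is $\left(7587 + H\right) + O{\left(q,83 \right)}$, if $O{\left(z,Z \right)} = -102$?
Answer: $267541$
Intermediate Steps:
$H = 260056$ ($H = \left(-8\right) \left(-32507\right) = 260056$)
$\left(7587 + H\right) + O{\left(q,83 \right)} = \left(7587 + 260056\right) - 102 = 267643 - 102 = 267541$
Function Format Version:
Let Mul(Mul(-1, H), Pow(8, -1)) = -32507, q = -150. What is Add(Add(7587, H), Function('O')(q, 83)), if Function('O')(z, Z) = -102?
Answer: 267541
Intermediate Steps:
H = 260056 (H = Mul(-8, -32507) = 260056)
Add(Add(7587, H), Function('O')(q, 83)) = Add(Add(7587, 260056), -102) = Add(267643, -102) = 267541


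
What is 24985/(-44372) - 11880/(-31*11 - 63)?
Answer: 129261355/4481572 ≈ 28.843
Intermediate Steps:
24985/(-44372) - 11880/(-31*11 - 63) = 24985*(-1/44372) - 11880/(-341 - 63) = -24985/44372 - 11880/(-404) = -24985/44372 - 11880*(-1/404) = -24985/44372 + 2970/101 = 129261355/4481572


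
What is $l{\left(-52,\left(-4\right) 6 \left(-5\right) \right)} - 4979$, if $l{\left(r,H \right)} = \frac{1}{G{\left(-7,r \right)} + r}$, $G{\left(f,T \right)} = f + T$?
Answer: $- \frac{552670}{111} \approx -4979.0$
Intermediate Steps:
$G{\left(f,T \right)} = T + f$
$l{\left(r,H \right)} = \frac{1}{-7 + 2 r}$ ($l{\left(r,H \right)} = \frac{1}{\left(r - 7\right) + r} = \frac{1}{\left(-7 + r\right) + r} = \frac{1}{-7 + 2 r}$)
$l{\left(-52,\left(-4\right) 6 \left(-5\right) \right)} - 4979 = \frac{1}{-7 + 2 \left(-52\right)} - 4979 = \frac{1}{-7 - 104} - 4979 = \frac{1}{-111} - 4979 = - \frac{1}{111} - 4979 = - \frac{552670}{111}$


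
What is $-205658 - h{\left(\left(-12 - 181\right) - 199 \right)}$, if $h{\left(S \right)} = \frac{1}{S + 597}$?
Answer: $- \frac{42159891}{205} \approx -2.0566 \cdot 10^{5}$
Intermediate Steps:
$h{\left(S \right)} = \frac{1}{597 + S}$
$-205658 - h{\left(\left(-12 - 181\right) - 199 \right)} = -205658 - \frac{1}{597 - 392} = -205658 - \frac{1}{205} = - \frac{42159891}{205}$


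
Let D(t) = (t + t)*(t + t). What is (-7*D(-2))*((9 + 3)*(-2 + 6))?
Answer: -5376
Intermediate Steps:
D(t) = 4*t² (D(t) = (2*t)*(2*t) = 4*t²)
(-7*D(-2))*((9 + 3)*(-2 + 6)) = (-28*(-2)²)*((9 + 3)*(-2 + 6)) = (-28*4)*(12*4) = -7*16*48 = -112*48 = -5376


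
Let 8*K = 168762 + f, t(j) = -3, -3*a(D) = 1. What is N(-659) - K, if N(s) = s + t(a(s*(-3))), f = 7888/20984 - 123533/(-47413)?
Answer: -21646971931619/994914392 ≈ -21758.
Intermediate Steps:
a(D) = -⅓ (a(D) = -⅓*1 = -⅓)
f = 370776277/124364299 (f = 7888*(1/20984) - 123533*(-1/47413) = 986/2623 + 123533/47413 = 370776277/124364299 ≈ 2.9814)
N(s) = -3 + s (N(s) = s - 3 = -3 + s)
K = 20988338604115/994914392 (K = (168762 + 370776277/124364299)/8 = (⅛)*(20988338604115/124364299) = 20988338604115/994914392 ≈ 21096.)
N(-659) - K = (-3 - 659) - 1*20988338604115/994914392 = -662 - 20988338604115/994914392 = -21646971931619/994914392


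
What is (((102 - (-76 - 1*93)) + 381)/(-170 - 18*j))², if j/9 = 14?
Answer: 106276/1485961 ≈ 0.071520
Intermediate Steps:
j = 126 (j = 9*14 = 126)
(((102 - (-76 - 1*93)) + 381)/(-170 - 18*j))² = (((102 - (-76 - 1*93)) + 381)/(-170 - 18*126))² = (((102 - (-76 - 93)) + 381)/(-170 - 2268))² = (((102 - 1*(-169)) + 381)/(-2438))² = (((102 + 169) + 381)*(-1/2438))² = ((271 + 381)*(-1/2438))² = (652*(-1/2438))² = (-326/1219)² = 106276/1485961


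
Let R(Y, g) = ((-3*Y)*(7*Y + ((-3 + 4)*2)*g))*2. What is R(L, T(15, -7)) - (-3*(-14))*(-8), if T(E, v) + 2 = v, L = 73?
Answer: -215598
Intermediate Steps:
T(E, v) = -2 + v
R(Y, g) = -6*Y*(2*g + 7*Y) (R(Y, g) = ((-3*Y)*(7*Y + (1*2)*g))*2 = ((-3*Y)*(7*Y + 2*g))*2 = ((-3*Y)*(2*g + 7*Y))*2 = -3*Y*(2*g + 7*Y)*2 = -6*Y*(2*g + 7*Y))
R(L, T(15, -7)) - (-3*(-14))*(-8) = -6*73*(2*(-2 - 7) + 7*73) - (-3*(-14))*(-8) = -6*73*(2*(-9) + 511) - 42*(-8) = -6*73*(-18 + 511) - 1*(-336) = -6*73*493 + 336 = -215934 + 336 = -215598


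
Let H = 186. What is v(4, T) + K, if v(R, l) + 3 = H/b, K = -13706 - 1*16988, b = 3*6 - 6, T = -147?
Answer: -61363/2 ≈ -30682.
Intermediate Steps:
b = 12 (b = 18 - 6 = 12)
K = -30694 (K = -13706 - 16988 = -30694)
v(R, l) = 25/2 (v(R, l) = -3 + 186/12 = -3 + 186*(1/12) = -3 + 31/2 = 25/2)
v(4, T) + K = 25/2 - 30694 = -61363/2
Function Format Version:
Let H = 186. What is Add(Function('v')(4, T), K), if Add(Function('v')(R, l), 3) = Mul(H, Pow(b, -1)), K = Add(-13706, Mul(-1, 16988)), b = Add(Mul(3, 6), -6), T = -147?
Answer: Rational(-61363, 2) ≈ -30682.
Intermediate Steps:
b = 12 (b = Add(18, -6) = 12)
K = -30694 (K = Add(-13706, -16988) = -30694)
Function('v')(R, l) = Rational(25, 2) (Function('v')(R, l) = Add(-3, Mul(186, Pow(12, -1))) = Add(-3, Mul(186, Rational(1, 12))) = Add(-3, Rational(31, 2)) = Rational(25, 2))
Add(Function('v')(4, T), K) = Add(Rational(25, 2), -30694) = Rational(-61363, 2)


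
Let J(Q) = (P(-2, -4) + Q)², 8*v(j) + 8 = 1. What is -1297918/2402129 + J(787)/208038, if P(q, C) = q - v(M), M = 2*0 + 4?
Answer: 77666396287025/31982983225728 ≈ 2.4284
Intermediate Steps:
M = 4 (M = 0 + 4 = 4)
v(j) = -7/8 (v(j) = -1 + (⅛)*1 = -1 + ⅛ = -7/8)
P(q, C) = 7/8 + q (P(q, C) = q - 1*(-7/8) = q + 7/8 = 7/8 + q)
J(Q) = (-9/8 + Q)² (J(Q) = ((7/8 - 2) + Q)² = (-9/8 + Q)²)
-1297918/2402129 + J(787)/208038 = -1297918/2402129 + ((-9 + 8*787)²/64)/208038 = -1297918*1/2402129 + ((-9 + 6296)²/64)*(1/208038) = -1297918/2402129 + ((1/64)*6287²)*(1/208038) = -1297918/2402129 + ((1/64)*39526369)*(1/208038) = -1297918/2402129 + (39526369/64)*(1/208038) = -1297918/2402129 + 39526369/13314432 = 77666396287025/31982983225728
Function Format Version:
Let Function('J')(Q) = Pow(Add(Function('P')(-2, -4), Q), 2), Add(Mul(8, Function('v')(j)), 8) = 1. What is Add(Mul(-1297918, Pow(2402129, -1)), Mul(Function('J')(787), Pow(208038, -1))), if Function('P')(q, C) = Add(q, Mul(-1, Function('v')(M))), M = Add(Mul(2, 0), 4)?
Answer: Rational(77666396287025, 31982983225728) ≈ 2.4284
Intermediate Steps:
M = 4 (M = Add(0, 4) = 4)
Function('v')(j) = Rational(-7, 8) (Function('v')(j) = Add(-1, Mul(Rational(1, 8), 1)) = Add(-1, Rational(1, 8)) = Rational(-7, 8))
Function('P')(q, C) = Add(Rational(7, 8), q) (Function('P')(q, C) = Add(q, Mul(-1, Rational(-7, 8))) = Add(q, Rational(7, 8)) = Add(Rational(7, 8), q))
Function('J')(Q) = Pow(Add(Rational(-9, 8), Q), 2) (Function('J')(Q) = Pow(Add(Add(Rational(7, 8), -2), Q), 2) = Pow(Add(Rational(-9, 8), Q), 2))
Add(Mul(-1297918, Pow(2402129, -1)), Mul(Function('J')(787), Pow(208038, -1))) = Add(Mul(-1297918, Pow(2402129, -1)), Mul(Mul(Rational(1, 64), Pow(Add(-9, Mul(8, 787)), 2)), Pow(208038, -1))) = Add(Mul(-1297918, Rational(1, 2402129)), Mul(Mul(Rational(1, 64), Pow(Add(-9, 6296), 2)), Rational(1, 208038))) = Add(Rational(-1297918, 2402129), Mul(Mul(Rational(1, 64), Pow(6287, 2)), Rational(1, 208038))) = Add(Rational(-1297918, 2402129), Mul(Mul(Rational(1, 64), 39526369), Rational(1, 208038))) = Add(Rational(-1297918, 2402129), Mul(Rational(39526369, 64), Rational(1, 208038))) = Add(Rational(-1297918, 2402129), Rational(39526369, 13314432)) = Rational(77666396287025, 31982983225728)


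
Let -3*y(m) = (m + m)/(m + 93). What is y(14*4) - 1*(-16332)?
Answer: 7300292/447 ≈ 16332.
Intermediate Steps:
y(m) = -2*m/(3*(93 + m)) (y(m) = -(m + m)/(3*(m + 93)) = -2*m/(3*(93 + m)))
y(14*4) - 1*(-16332) = -2*14*4/(279 + 3*(14*4)) - 1*(-16332) = -2*56/(279 + 3*56) + 16332 = -2*56/(279 + 168) + 16332 = -2*56/447 + 16332 = -2*56*1/447 + 16332 = -112/447 + 16332 = 7300292/447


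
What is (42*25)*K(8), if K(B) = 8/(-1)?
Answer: -8400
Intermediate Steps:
K(B) = -8 (K(B) = 8*(-1) = -8)
(42*25)*K(8) = (42*25)*(-8) = 1050*(-8) = -8400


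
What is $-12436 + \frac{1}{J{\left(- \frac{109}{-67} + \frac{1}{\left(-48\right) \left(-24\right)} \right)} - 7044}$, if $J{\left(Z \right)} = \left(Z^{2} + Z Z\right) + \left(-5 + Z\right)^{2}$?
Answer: $- \frac{173541881014947020}{13954798892663} \approx -12436.0$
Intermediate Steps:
$J{\left(Z \right)} = \left(-5 + Z\right)^{2} + 2 Z^{2}$ ($J{\left(Z \right)} = \left(Z^{2} + Z^{2}\right) + \left(-5 + Z\right)^{2} = 2 Z^{2} + \left(-5 + Z\right)^{2} = \left(-5 + Z\right)^{2} + 2 Z^{2}$)
$-12436 + \frac{1}{J{\left(- \frac{109}{-67} + \frac{1}{\left(-48\right) \left(-24\right)} \right)} - 7044} = -12436 + \frac{1}{\left(\left(-5 + \left(- \frac{109}{-67} + \frac{1}{\left(-48\right) \left(-24\right)}\right)\right)^{2} + 2 \left(- \frac{109}{-67} + \frac{1}{\left(-48\right) \left(-24\right)}\right)^{2}\right) - 7044} = -12436 + \frac{1}{\left(\left(-5 - - \frac{125635}{77184}\right)^{2} + 2 \left(\left(-109\right) \left(- \frac{1}{67}\right) - - \frac{1}{1152}\right)^{2}\right) - 7044} = -12436 + \frac{1}{\left(\left(-5 + \left(\frac{109}{67} + \frac{1}{1152}\right)\right)^{2} + 2 \left(\frac{109}{67} + \frac{1}{1152}\right)^{2}\right) - 7044} = -12436 + \frac{1}{\left(\left(-5 + \frac{125635}{77184}\right)^{2} + 2 \left(\frac{125635}{77184}\right)^{2}\right) - 7044} = -12436 + \frac{1}{\left(\left(- \frac{260285}{77184}\right)^{2} + 2 \cdot \frac{15784153225}{5957369856}\right) - 7044} = -12436 + \frac{1}{\left(\frac{67748281225}{5957369856} + \frac{15784153225}{2978684928}\right) - 7044} = -12436 + \frac{1}{\frac{33105529225}{1985789952} - 7044} = -12436 + \frac{1}{- \frac{13954798892663}{1985789952}} = -12436 - \frac{1985789952}{13954798892663} = - \frac{173541881014947020}{13954798892663}$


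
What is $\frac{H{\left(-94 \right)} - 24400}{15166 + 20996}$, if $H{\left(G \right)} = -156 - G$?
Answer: $- \frac{1359}{2009} \approx -0.67646$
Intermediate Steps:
$\frac{H{\left(-94 \right)} - 24400}{15166 + 20996} = \frac{\left(-156 - -94\right) - 24400}{15166 + 20996} = \frac{\left(-156 + 94\right) - 24400}{36162} = \left(-62 - 24400\right) \frac{1}{36162} = \left(-24462\right) \frac{1}{36162} = - \frac{1359}{2009}$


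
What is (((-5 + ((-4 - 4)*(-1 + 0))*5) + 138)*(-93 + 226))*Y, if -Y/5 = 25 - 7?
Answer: -2070810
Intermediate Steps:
Y = -90 (Y = -5*(25 - 7) = -5*18 = -90)
(((-5 + ((-4 - 4)*(-1 + 0))*5) + 138)*(-93 + 226))*Y = (((-5 + ((-4 - 4)*(-1 + 0))*5) + 138)*(-93 + 226))*(-90) = (((-5 - 8*(-1)*5) + 138)*133)*(-90) = (((-5 + 8*5) + 138)*133)*(-90) = (((-5 + 40) + 138)*133)*(-90) = ((35 + 138)*133)*(-90) = (173*133)*(-90) = 23009*(-90) = -2070810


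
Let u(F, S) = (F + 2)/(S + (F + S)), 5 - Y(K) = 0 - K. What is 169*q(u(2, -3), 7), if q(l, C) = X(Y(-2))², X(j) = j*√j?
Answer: 4563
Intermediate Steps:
Y(K) = 5 + K (Y(K) = 5 - (0 - K) = 5 - (-1)*K = 5 + K)
X(j) = j^(3/2)
u(F, S) = (2 + F)/(F + 2*S)
q(l, C) = 27 (q(l, C) = ((5 - 2)^(3/2))² = (3^(3/2))² = (3*√3)² = 27)
169*q(u(2, -3), 7) = 169*27 = 4563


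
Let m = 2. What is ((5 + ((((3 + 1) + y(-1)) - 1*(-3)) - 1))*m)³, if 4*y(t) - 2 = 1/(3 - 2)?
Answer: 103823/8 ≈ 12978.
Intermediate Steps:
y(t) = ¾ (y(t) = ½ + 1/(4*(3 - 2)) = ½ + (¼)/1 = ½ + (¼)*1 = ½ + ¼ = ¾)
((5 + ((((3 + 1) + y(-1)) - 1*(-3)) - 1))*m)³ = ((5 + ((((3 + 1) + ¾) - 1*(-3)) - 1))*2)³ = ((5 + (((4 + ¾) + 3) - 1))*2)³ = ((5 + ((19/4 + 3) - 1))*2)³ = ((5 + (31/4 - 1))*2)³ = ((5 + 27/4)*2)³ = ((47/4)*2)³ = (47/2)³ = 103823/8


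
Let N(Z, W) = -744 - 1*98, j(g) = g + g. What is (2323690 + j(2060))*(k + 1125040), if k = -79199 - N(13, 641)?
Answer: 2436479154230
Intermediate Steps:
j(g) = 2*g
N(Z, W) = -842 (N(Z, W) = -744 - 98 = -842)
k = -78357 (k = -79199 - 1*(-842) = -79199 + 842 = -78357)
(2323690 + j(2060))*(k + 1125040) = (2323690 + 2*2060)*(-78357 + 1125040) = (2323690 + 4120)*1046683 = 2327810*1046683 = 2436479154230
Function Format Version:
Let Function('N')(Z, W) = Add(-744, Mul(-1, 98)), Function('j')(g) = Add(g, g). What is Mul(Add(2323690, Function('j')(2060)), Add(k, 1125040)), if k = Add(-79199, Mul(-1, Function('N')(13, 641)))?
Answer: 2436479154230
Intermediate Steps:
Function('j')(g) = Mul(2, g)
Function('N')(Z, W) = -842 (Function('N')(Z, W) = Add(-744, -98) = -842)
k = -78357 (k = Add(-79199, Mul(-1, -842)) = Add(-79199, 842) = -78357)
Mul(Add(2323690, Function('j')(2060)), Add(k, 1125040)) = Mul(Add(2323690, Mul(2, 2060)), Add(-78357, 1125040)) = Mul(Add(2323690, 4120), 1046683) = Mul(2327810, 1046683) = 2436479154230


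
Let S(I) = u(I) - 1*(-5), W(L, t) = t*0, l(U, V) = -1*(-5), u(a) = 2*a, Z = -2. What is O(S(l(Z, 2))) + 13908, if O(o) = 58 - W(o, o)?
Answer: 13966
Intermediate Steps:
l(U, V) = 5
W(L, t) = 0
S(I) = 5 + 2*I (S(I) = 2*I - 1*(-5) = 2*I + 5 = 5 + 2*I)
O(o) = 58 (O(o) = 58 - 1*0 = 58 + 0 = 58)
O(S(l(Z, 2))) + 13908 = 58 + 13908 = 13966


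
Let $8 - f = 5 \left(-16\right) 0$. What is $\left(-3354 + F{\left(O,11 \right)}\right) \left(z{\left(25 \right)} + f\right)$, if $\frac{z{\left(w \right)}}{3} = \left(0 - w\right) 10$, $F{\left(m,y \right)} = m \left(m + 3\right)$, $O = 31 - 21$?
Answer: $2392208$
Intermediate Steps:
$O = 10$
$F{\left(m,y \right)} = m \left(3 + m\right)$
$z{\left(w \right)} = - 30 w$ ($z{\left(w \right)} = 3 \left(0 - w\right) 10 = 3 - w 10 = 3 \left(- 10 w\right) = - 30 w$)
$f = 8$ ($f = 8 - 5 \left(-16\right) 0 = 8 - \left(-80\right) 0 = 8 - 0 = 8 + 0 = 8$)
$\left(-3354 + F{\left(O,11 \right)}\right) \left(z{\left(25 \right)} + f\right) = \left(-3354 + 10 \left(3 + 10\right)\right) \left(\left(-30\right) 25 + 8\right) = \left(-3354 + 10 \cdot 13\right) \left(-750 + 8\right) = \left(-3354 + 130\right) \left(-742\right) = \left(-3224\right) \left(-742\right) = 2392208$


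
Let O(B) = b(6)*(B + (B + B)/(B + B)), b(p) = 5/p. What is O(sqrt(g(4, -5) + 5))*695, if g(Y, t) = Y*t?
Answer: 3475/6 + 3475*I*sqrt(15)/6 ≈ 579.17 + 2243.1*I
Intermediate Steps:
O(B) = 5/6 + 5*B/6 (O(B) = (5/6)*(B + (B + B)/(B + B)) = (5*(1/6))*(B + (2*B)/((2*B))) = 5*(B + (2*B)*(1/(2*B)))/6 = 5*(B + 1)/6 = 5*(1 + B)/6 = 5/6 + 5*B/6)
O(sqrt(g(4, -5) + 5))*695 = (5/6 + 5*sqrt(4*(-5) + 5)/6)*695 = (5/6 + 5*sqrt(-20 + 5)/6)*695 = (5/6 + 5*sqrt(-15)/6)*695 = (5/6 + 5*(I*sqrt(15))/6)*695 = (5/6 + 5*I*sqrt(15)/6)*695 = 3475/6 + 3475*I*sqrt(15)/6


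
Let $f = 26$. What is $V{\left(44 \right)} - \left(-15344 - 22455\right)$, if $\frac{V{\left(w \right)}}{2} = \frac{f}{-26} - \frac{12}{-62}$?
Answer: $\frac{1171719}{31} \approx 37797.0$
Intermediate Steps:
$V{\left(w \right)} = - \frac{50}{31}$ ($V{\left(w \right)} = 2 \left(\frac{26}{-26} - \frac{12}{-62}\right) = 2 \left(26 \left(- \frac{1}{26}\right) - - \frac{6}{31}\right) = 2 \left(-1 + \frac{6}{31}\right) = 2 \left(- \frac{25}{31}\right) = - \frac{50}{31}$)
$V{\left(44 \right)} - \left(-15344 - 22455\right) = - \frac{50}{31} - \left(-15344 - 22455\right) = - \frac{50}{31} - -37799 = - \frac{50}{31} + 37799 = \frac{1171719}{31}$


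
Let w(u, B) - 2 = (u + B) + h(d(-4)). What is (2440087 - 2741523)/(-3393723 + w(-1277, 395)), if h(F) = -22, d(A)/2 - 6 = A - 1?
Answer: 301436/3394625 ≈ 0.088798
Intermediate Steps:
d(A) = 10 + 2*A (d(A) = 12 + 2*(A - 1) = 12 + 2*(-1 + A) = 12 + (-2 + 2*A) = 10 + 2*A)
w(u, B) = -20 + B + u (w(u, B) = 2 + ((u + B) - 22) = 2 + ((B + u) - 22) = 2 + (-22 + B + u) = -20 + B + u)
(2440087 - 2741523)/(-3393723 + w(-1277, 395)) = (2440087 - 2741523)/(-3393723 + (-20 + 395 - 1277)) = -301436/(-3393723 - 902) = -301436/(-3394625) = -301436*(-1/3394625) = 301436/3394625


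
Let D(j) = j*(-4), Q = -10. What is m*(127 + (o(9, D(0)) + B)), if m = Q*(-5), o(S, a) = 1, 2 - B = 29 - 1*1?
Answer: 5100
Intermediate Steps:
D(j) = -4*j
B = -26 (B = 2 - (29 - 1*1) = 2 - (29 - 1) = 2 - 1*28 = 2 - 28 = -26)
m = 50 (m = -10*(-5) = 50)
m*(127 + (o(9, D(0)) + B)) = 50*(127 + (1 - 26)) = 50*(127 - 25) = 50*102 = 5100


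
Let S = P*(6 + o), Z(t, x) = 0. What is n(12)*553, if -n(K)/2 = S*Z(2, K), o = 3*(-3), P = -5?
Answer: 0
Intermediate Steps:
o = -9
S = 15 (S = -5*(6 - 9) = -5*(-3) = 15)
n(K) = 0 (n(K) = -30*0 = -2*0 = 0)
n(12)*553 = 0*553 = 0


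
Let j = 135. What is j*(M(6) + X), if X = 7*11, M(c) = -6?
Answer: 9585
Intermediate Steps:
X = 77
j*(M(6) + X) = 135*(-6 + 77) = 135*71 = 9585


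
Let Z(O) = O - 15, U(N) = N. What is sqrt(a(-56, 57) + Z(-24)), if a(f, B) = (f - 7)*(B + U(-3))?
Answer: I*sqrt(3441) ≈ 58.66*I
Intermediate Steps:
Z(O) = -15 + O
a(f, B) = (-7 + f)*(-3 + B) (a(f, B) = (f - 7)*(B - 3) = (-7 + f)*(-3 + B))
sqrt(a(-56, 57) + Z(-24)) = sqrt((21 - 7*57 - 3*(-56) + 57*(-56)) + (-15 - 24)) = sqrt((21 - 399 + 168 - 3192) - 39) = sqrt(-3402 - 39) = sqrt(-3441) = I*sqrt(3441)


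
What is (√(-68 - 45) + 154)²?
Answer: (154 + I*√113)² ≈ 23603.0 + 3274.1*I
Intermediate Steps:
(√(-68 - 45) + 154)² = (√(-113) + 154)² = (I*√113 + 154)² = (154 + I*√113)²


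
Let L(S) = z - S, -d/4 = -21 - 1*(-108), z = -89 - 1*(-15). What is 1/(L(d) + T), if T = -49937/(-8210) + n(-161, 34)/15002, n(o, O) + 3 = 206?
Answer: 30791605/8624605146 ≈ 0.0035702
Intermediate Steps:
n(o, O) = 203 (n(o, O) = -3 + 206 = 203)
z = -74 (z = -89 + 15 = -74)
d = -348 (d = -4*(-21 - 1*(-108)) = -4*(-21 + 108) = -4*87 = -348)
L(S) = -74 - S
T = 187705376/30791605 (T = -49937/(-8210) + 203/15002 = -49937*(-1/8210) + 203*(1/15002) = 49937/8210 + 203/15002 = 187705376/30791605 ≈ 6.0960)
1/(L(d) + T) = 1/((-74 - 1*(-348)) + 187705376/30791605) = 1/((-74 + 348) + 187705376/30791605) = 1/(274 + 187705376/30791605) = 1/(8624605146/30791605) = 30791605/8624605146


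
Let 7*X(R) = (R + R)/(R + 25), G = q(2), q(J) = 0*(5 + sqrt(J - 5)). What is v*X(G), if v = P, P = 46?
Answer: 0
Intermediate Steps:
q(J) = 0 (q(J) = 0*(5 + sqrt(-5 + J)) = 0)
G = 0
X(R) = 2*R/(7*(25 + R)) (X(R) = ((R + R)/(R + 25))/7 = ((2*R)/(25 + R))/7 = (2*R/(25 + R))/7 = 2*R/(7*(25 + R)))
v = 46
v*X(G) = 46*((2/7)*0/(25 + 0)) = 46*((2/7)*0/25) = 46*((2/7)*0*(1/25)) = 46*0 = 0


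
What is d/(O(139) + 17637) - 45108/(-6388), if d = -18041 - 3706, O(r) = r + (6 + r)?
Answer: 167365158/28619837 ≈ 5.8479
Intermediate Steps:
O(r) = 6 + 2*r
d = -21747
d/(O(139) + 17637) - 45108/(-6388) = -21747/((6 + 2*139) + 17637) - 45108/(-6388) = -21747/((6 + 278) + 17637) - 45108*(-1/6388) = -21747/(284 + 17637) + 11277/1597 = -21747/17921 + 11277/1597 = 167365158/28619837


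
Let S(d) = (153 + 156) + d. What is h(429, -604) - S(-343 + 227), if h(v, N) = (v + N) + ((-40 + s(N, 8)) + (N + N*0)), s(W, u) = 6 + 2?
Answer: -1004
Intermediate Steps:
s(W, u) = 8
S(d) = 309 + d
h(v, N) = -32 + v + 2*N (h(v, N) = (v + N) + ((-40 + 8) + (N + N*0)) = (N + v) + (-32 + (N + 0)) = (N + v) + (-32 + N) = -32 + v + 2*N)
h(429, -604) - S(-343 + 227) = (-32 + 429 + 2*(-604)) - (309 + (-343 + 227)) = (-32 + 429 - 1208) - (309 - 116) = -811 - 1*193 = -811 - 193 = -1004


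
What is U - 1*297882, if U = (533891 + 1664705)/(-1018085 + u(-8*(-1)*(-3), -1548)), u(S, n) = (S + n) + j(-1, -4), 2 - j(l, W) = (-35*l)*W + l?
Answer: -151848533972/509757 ≈ -2.9788e+5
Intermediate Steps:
j(l, W) = 2 - l + 35*W*l (j(l, W) = 2 - ((-35*l)*W + l) = 2 - (-35*W*l + l) = 2 - (l - 35*W*l) = 2 + (-l + 35*W*l) = 2 - l + 35*W*l)
u(S, n) = 143 + S + n (u(S, n) = (S + n) + (2 - 1*(-1) + 35*(-4)*(-1)) = (S + n) + (2 + 1 + 140) = (S + n) + 143 = 143 + S + n)
U = -1099298/509757 (U = (533891 + 1664705)/(-1018085 + (143 - 8*(-1)*(-3) - 1548)) = 2198596/(-1018085 + (143 + 8*(-3) - 1548)) = 2198596/(-1018085 + (143 - 24 - 1548)) = 2198596/(-1018085 - 1429) = 2198596/(-1019514) = 2198596*(-1/1019514) = -1099298/509757 ≈ -2.1565)
U - 1*297882 = -1099298/509757 - 1*297882 = -1099298/509757 - 297882 = -151848533972/509757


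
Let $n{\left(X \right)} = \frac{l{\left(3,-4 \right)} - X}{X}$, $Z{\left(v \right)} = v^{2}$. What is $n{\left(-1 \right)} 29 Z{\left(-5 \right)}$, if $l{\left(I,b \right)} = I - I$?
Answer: $-725$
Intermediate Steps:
$l{\left(I,b \right)} = 0$
$n{\left(X \right)} = -1$ ($n{\left(X \right)} = \frac{0 - X}{X} = \frac{\left(-1\right) X}{X} = -1$)
$n{\left(-1 \right)} 29 Z{\left(-5 \right)} = \left(-1\right) 29 \left(-5\right)^{2} = \left(-29\right) 25 = -725$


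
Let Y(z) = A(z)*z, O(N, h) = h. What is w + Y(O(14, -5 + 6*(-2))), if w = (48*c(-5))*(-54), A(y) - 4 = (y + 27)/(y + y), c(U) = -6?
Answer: 15489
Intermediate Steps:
A(y) = 4 + (27 + y)/(2*y) (A(y) = 4 + (y + 27)/(y + y) = 4 + (27 + y)/((2*y)) = 4 + (27 + y)*(1/(2*y)) = 4 + (27 + y)/(2*y))
Y(z) = 27/2 + 9*z/2 (Y(z) = (9*(3 + z)/(2*z))*z = 27/2 + 9*z/2)
w = 15552 (w = (48*(-6))*(-54) = -288*(-54) = 15552)
w + Y(O(14, -5 + 6*(-2))) = 15552 + (27/2 + 9*(-5 + 6*(-2))/2) = 15552 + (27/2 + 9*(-5 - 12)/2) = 15552 + (27/2 + (9/2)*(-17)) = 15552 + (27/2 - 153/2) = 15552 - 63 = 15489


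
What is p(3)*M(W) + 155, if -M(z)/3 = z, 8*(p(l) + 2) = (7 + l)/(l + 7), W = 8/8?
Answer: 1285/8 ≈ 160.63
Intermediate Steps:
W = 1 (W = 8*(⅛) = 1)
p(l) = -15/8 (p(l) = -2 + ((7 + l)/(l + 7))/8 = -2 + ((7 + l)/(7 + l))/8 = -2 + (⅛)*1 = -2 + ⅛ = -15/8)
M(z) = -3*z
p(3)*M(W) + 155 = -(-45)/8 + 155 = -15/8*(-3) + 155 = 45/8 + 155 = 1285/8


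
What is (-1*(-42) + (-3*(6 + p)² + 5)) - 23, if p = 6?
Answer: -408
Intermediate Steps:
(-1*(-42) + (-3*(6 + p)² + 5)) - 23 = (-1*(-42) + (-3*(6 + 6)² + 5)) - 23 = (42 + (-3*12² + 5)) - 23 = (42 + (-3*144 + 5)) - 23 = (42 + (-432 + 5)) - 23 = (42 - 427) - 23 = -385 - 23 = -408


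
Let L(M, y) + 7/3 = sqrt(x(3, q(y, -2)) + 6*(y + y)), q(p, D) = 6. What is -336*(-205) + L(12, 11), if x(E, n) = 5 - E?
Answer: 206633/3 + sqrt(134) ≈ 68889.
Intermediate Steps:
L(M, y) = -7/3 + sqrt(2 + 12*y) (L(M, y) = -7/3 + sqrt((5 - 1*3) + 6*(y + y)) = -7/3 + sqrt((5 - 3) + 6*(2*y)) = -7/3 + sqrt(2 + 12*y))
-336*(-205) + L(12, 11) = -336*(-205) + (-7/3 + sqrt(2 + 12*11)) = 68880 + (-7/3 + sqrt(2 + 132)) = 68880 + (-7/3 + sqrt(134)) = 206633/3 + sqrt(134)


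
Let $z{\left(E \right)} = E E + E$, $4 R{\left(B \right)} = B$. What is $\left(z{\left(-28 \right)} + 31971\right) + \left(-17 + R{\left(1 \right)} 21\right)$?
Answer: $\frac{130861}{4} \approx 32715.0$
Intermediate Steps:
$R{\left(B \right)} = \frac{B}{4}$
$z{\left(E \right)} = E + E^{2}$ ($z{\left(E \right)} = E^{2} + E = E + E^{2}$)
$\left(z{\left(-28 \right)} + 31971\right) + \left(-17 + R{\left(1 \right)} 21\right) = \left(- 28 \left(1 - 28\right) + 31971\right) - \left(17 - \frac{1}{4} \cdot 1 \cdot 21\right) = \left(\left(-28\right) \left(-27\right) + 31971\right) + \left(-17 + \frac{1}{4} \cdot 21\right) = \left(756 + 31971\right) + \left(-17 + \frac{21}{4}\right) = 32727 - \frac{47}{4} = \frac{130861}{4}$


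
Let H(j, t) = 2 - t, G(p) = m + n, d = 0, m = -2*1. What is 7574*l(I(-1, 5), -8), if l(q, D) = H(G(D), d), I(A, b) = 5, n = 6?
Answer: 15148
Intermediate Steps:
m = -2
G(p) = 4 (G(p) = -2 + 6 = 4)
l(q, D) = 2 (l(q, D) = 2 - 1*0 = 2 + 0 = 2)
7574*l(I(-1, 5), -8) = 7574*2 = 15148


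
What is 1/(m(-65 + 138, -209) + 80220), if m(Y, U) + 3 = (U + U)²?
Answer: 1/254941 ≈ 3.9225e-6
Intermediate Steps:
m(Y, U) = -3 + 4*U² (m(Y, U) = -3 + (U + U)² = -3 + (2*U)² = -3 + 4*U²)
1/(m(-65 + 138, -209) + 80220) = 1/((-3 + 4*(-209)²) + 80220) = 1/((-3 + 4*43681) + 80220) = 1/((-3 + 174724) + 80220) = 1/(174721 + 80220) = 1/254941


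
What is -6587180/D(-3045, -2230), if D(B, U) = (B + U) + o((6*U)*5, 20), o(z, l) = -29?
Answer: 1646795/1326 ≈ 1241.9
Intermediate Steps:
D(B, U) = -29 + B + U (D(B, U) = (B + U) - 29 = -29 + B + U)
-6587180/D(-3045, -2230) = -6587180/(-29 - 3045 - 2230) = -6587180/(-5304) = -6587180*(-1/5304) = 1646795/1326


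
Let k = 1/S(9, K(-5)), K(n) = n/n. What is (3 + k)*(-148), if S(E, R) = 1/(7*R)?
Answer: -1480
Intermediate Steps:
K(n) = 1
S(E, R) = 1/(7*R) (S(E, R) = 1*(1/(7*R)) = 1/(7*R))
k = 7 (k = 1/((⅐)/1) = 1/((⅐)*1) = 1/(⅐) = 7)
(3 + k)*(-148) = (3 + 7)*(-148) = 10*(-148) = -1480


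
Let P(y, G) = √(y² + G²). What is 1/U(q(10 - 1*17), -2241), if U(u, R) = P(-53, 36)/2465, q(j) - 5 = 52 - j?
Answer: 493*√4105/821 ≈ 38.473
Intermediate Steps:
P(y, G) = √(G² + y²)
q(j) = 57 - j (q(j) = 5 + (52 - j) = 57 - j)
U(u, R) = √4105/2465 (U(u, R) = √(36² + (-53)²)/2465 = √(1296 + 2809)*(1/2465) = √4105*(1/2465) = √4105/2465)
1/U(q(10 - 1*17), -2241) = 1/(√4105/2465) = 493*√4105/821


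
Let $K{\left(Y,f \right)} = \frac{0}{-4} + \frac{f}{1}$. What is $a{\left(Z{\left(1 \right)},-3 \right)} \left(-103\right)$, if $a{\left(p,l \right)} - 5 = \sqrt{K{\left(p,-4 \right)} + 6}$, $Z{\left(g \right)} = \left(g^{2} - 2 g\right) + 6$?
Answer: $-515 - 103 \sqrt{2} \approx -660.66$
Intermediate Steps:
$K{\left(Y,f \right)} = f$ ($K{\left(Y,f \right)} = 0 \left(- \frac{1}{4}\right) + f 1 = 0 + f = f$)
$Z{\left(g \right)} = 6 + g^{2} - 2 g$
$a{\left(p,l \right)} = 5 + \sqrt{2}$ ($a{\left(p,l \right)} = 5 + \sqrt{-4 + 6} = 5 + \sqrt{2}$)
$a{\left(Z{\left(1 \right)},-3 \right)} \left(-103\right) = \left(5 + \sqrt{2}\right) \left(-103\right) = -515 - 103 \sqrt{2}$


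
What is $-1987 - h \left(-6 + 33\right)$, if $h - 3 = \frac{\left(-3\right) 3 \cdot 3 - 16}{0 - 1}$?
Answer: $-3229$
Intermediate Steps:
$h = 46$ ($h = 3 + \frac{\left(-3\right) 3 \cdot 3 - 16}{0 - 1} = 3 + \frac{\left(-9\right) 3 - 16}{-1} = 3 + \left(-27 - 16\right) \left(-1\right) = 3 - -43 = 3 + 43 = 46$)
$-1987 - h \left(-6 + 33\right) = -1987 - 46 \left(-6 + 33\right) = -1987 - 46 \cdot 27 = -1987 - 1242 = -3229$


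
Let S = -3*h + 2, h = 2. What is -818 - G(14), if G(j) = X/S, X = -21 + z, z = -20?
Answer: -3313/4 ≈ -828.25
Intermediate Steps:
S = -4 (S = -3*2 + 2 = -6 + 2 = -4)
X = -41 (X = -21 - 20 = -41)
G(j) = 41/4 (G(j) = -41/(-4) = -41*(-¼) = 41/4)
-818 - G(14) = -818 - 1*41/4 = -818 - 41/4 = -3313/4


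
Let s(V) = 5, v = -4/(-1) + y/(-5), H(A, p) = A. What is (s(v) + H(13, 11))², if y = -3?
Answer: 324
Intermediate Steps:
v = 23/5 (v = -4/(-1) - 3/(-5) = -4*(-1) - 3*(-⅕) = 4 + ⅗ = 23/5 ≈ 4.6000)
(s(v) + H(13, 11))² = (5 + 13)² = 18² = 324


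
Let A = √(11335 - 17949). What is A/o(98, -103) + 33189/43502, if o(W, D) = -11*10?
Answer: 33189/43502 - I*√6614/110 ≈ 0.76293 - 0.73933*I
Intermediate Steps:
o(W, D) = -110
A = I*√6614 (A = √(-6614) = I*√6614 ≈ 81.327*I)
A/o(98, -103) + 33189/43502 = (I*√6614)/(-110) + 33189/43502 = (I*√6614)*(-1/110) + 33189*(1/43502) = -I*√6614/110 + 33189/43502 = 33189/43502 - I*√6614/110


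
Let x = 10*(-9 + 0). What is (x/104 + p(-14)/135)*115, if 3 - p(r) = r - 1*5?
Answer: -113413/1404 ≈ -80.778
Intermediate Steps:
p(r) = 8 - r (p(r) = 3 - (r - 1*5) = 3 - (r - 5) = 3 - (-5 + r) = 3 + (5 - r) = 8 - r)
x = -90 (x = 10*(-9) = -90)
(x/104 + p(-14)/135)*115 = (-90/104 + (8 - 1*(-14))/135)*115 = (-90*1/104 + (8 + 14)*(1/135))*115 = (-45/52 + 22*(1/135))*115 = (-45/52 + 22/135)*115 = -4931/7020*115 = -113413/1404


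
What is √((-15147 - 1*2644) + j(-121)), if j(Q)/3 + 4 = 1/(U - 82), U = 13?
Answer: I*√9417810/23 ≈ 133.43*I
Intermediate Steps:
j(Q) = -277/23 (j(Q) = -12 + 3/(13 - 82) = -12 + 3/(-69) = -12 + 3*(-1/69) = -12 - 1/23 = -277/23)
√((-15147 - 1*2644) + j(-121)) = √((-15147 - 1*2644) - 277/23) = √((-15147 - 2644) - 277/23) = √(-17791 - 277/23) = √(-409470/23) = I*√9417810/23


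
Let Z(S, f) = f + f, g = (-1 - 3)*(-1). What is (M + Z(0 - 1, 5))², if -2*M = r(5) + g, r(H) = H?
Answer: 121/4 ≈ 30.250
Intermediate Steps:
g = 4 (g = -4*(-1) = 4)
Z(S, f) = 2*f
M = -9/2 (M = -(5 + 4)/2 = -½*9 = -9/2 ≈ -4.5000)
(M + Z(0 - 1, 5))² = (-9/2 + 2*5)² = (-9/2 + 10)² = (11/2)² = 121/4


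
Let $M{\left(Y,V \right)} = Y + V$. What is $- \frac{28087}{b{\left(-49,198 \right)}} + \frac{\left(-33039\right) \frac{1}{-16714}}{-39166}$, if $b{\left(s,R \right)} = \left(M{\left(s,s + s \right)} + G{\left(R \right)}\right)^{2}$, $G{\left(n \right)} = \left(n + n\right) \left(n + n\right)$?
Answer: $- \frac{829334382017467}{16067775687413813964} \approx -5.1615 \cdot 10^{-5}$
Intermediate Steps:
$M{\left(Y,V \right)} = V + Y$
$G{\left(n \right)} = 4 n^{2}$ ($G{\left(n \right)} = 2 n 2 n = 4 n^{2}$)
$b{\left(s,R \right)} = \left(3 s + 4 R^{2}\right)^{2}$ ($b{\left(s,R \right)} = \left(\left(\left(s + s\right) + s\right) + 4 R^{2}\right)^{2} = \left(\left(2 s + s\right) + 4 R^{2}\right)^{2} = \left(3 s + 4 R^{2}\right)^{2}$)
$- \frac{28087}{b{\left(-49,198 \right)}} + \frac{\left(-33039\right) \frac{1}{-16714}}{-39166} = - \frac{28087}{\left(3 \left(-49\right) + 4 \cdot 198^{2}\right)^{2}} + \frac{\left(-33039\right) \frac{1}{-16714}}{-39166} = - \frac{28087}{\left(-147 + 4 \cdot 39204\right)^{2}} + \left(-33039\right) \left(- \frac{1}{16714}\right) \left(- \frac{1}{39166}\right) = - \frac{28087}{\left(-147 + 156816\right)^{2}} + \frac{33039}{16714} \left(- \frac{1}{39166}\right) = - \frac{28087}{156669^{2}} - \frac{33039}{654620524} = - \frac{28087}{24545175561} - \frac{33039}{654620524} = - \frac{829334382017467}{16067775687413813964}$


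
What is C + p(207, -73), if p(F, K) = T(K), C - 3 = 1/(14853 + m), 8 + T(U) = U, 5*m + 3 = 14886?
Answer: -6953539/89148 ≈ -78.000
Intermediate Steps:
m = 14883/5 (m = -3/5 + (1/5)*14886 = -3/5 + 14886/5 = 14883/5 ≈ 2976.6)
T(U) = -8 + U
C = 267449/89148 (C = 3 + 1/(14853 + 14883/5) = 3 + 1/(89148/5) = 3 + 5/89148 = 267449/89148 ≈ 3.0001)
p(F, K) = -8 + K
C + p(207, -73) = 267449/89148 + (-8 - 73) = 267449/89148 - 81 = -6953539/89148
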